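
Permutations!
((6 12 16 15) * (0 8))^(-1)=(0 8)(6 15 16 12)=[8, 1, 2, 3, 4, 5, 15, 7, 0, 9, 10, 11, 6, 13, 14, 16, 12]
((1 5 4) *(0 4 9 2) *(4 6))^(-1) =(0 2 9 5 1 4 6) =[2, 4, 9, 3, 6, 1, 0, 7, 8, 5]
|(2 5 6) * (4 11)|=6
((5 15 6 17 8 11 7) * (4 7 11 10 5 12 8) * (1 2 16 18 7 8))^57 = (1 18)(2 7)(4 8 10 5 15 6 17)(12 16) = [0, 18, 7, 3, 8, 15, 17, 2, 10, 9, 5, 11, 16, 13, 14, 6, 12, 4, 1]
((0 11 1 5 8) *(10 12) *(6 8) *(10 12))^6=(12)=[0, 1, 2, 3, 4, 5, 6, 7, 8, 9, 10, 11, 12]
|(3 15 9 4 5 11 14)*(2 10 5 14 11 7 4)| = 9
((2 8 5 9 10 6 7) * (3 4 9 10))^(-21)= [0, 1, 10, 3, 4, 7, 8, 5, 6, 9, 2]= (2 10)(5 7)(6 8)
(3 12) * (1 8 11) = (1 8 11)(3 12) = [0, 8, 2, 12, 4, 5, 6, 7, 11, 9, 10, 1, 3]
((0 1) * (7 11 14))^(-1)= (0 1)(7 14 11)= [1, 0, 2, 3, 4, 5, 6, 14, 8, 9, 10, 7, 12, 13, 11]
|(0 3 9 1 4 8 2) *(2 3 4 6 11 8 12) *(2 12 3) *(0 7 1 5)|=30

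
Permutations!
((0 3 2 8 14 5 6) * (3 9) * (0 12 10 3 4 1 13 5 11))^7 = (0 12)(1 2)(3 4)(5 14)(6 11)(8 13)(9 10) = [12, 2, 1, 4, 3, 14, 11, 7, 13, 10, 9, 6, 0, 8, 5]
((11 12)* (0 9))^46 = (12) = [0, 1, 2, 3, 4, 5, 6, 7, 8, 9, 10, 11, 12]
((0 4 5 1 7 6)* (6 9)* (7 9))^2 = (0 5 9)(1 6 4) = [5, 6, 2, 3, 1, 9, 4, 7, 8, 0]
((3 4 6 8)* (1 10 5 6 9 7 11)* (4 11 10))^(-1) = (1 11 3 8 6 5 10 7 9 4) = [0, 11, 2, 8, 1, 10, 5, 9, 6, 4, 7, 3]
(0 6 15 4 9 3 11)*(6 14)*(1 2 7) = [14, 2, 7, 11, 9, 5, 15, 1, 8, 3, 10, 0, 12, 13, 6, 4] = (0 14 6 15 4 9 3 11)(1 2 7)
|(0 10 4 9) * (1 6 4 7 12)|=|(0 10 7 12 1 6 4 9)|=8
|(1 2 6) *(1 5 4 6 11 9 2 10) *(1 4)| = |(1 10 4 6 5)(2 11 9)| = 15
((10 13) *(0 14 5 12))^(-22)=(0 5)(12 14)=[5, 1, 2, 3, 4, 0, 6, 7, 8, 9, 10, 11, 14, 13, 12]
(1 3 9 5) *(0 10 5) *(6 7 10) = [6, 3, 2, 9, 4, 1, 7, 10, 8, 0, 5] = (0 6 7 10 5 1 3 9)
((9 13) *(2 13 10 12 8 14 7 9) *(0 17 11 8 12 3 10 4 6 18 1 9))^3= (0 8)(1 6 9 18 4)(2 13)(3 10)(7 11)(14 17)= [8, 6, 13, 10, 1, 5, 9, 11, 0, 18, 3, 7, 12, 2, 17, 15, 16, 14, 4]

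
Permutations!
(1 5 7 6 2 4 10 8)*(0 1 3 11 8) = [1, 5, 4, 11, 10, 7, 2, 6, 3, 9, 0, 8] = (0 1 5 7 6 2 4 10)(3 11 8)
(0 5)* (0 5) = [0, 1, 2, 3, 4, 5] = (5)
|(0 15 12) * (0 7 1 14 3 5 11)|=|(0 15 12 7 1 14 3 5 11)|=9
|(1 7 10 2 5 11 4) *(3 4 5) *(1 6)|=|(1 7 10 2 3 4 6)(5 11)|=14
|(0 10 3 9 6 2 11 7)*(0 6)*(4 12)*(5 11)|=20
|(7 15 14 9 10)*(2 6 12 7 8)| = 9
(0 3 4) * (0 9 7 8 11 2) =(0 3 4 9 7 8 11 2) =[3, 1, 0, 4, 9, 5, 6, 8, 11, 7, 10, 2]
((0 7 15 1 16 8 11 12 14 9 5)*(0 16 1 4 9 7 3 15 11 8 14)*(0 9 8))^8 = [4, 1, 2, 8, 3, 16, 6, 11, 15, 5, 10, 12, 9, 13, 7, 0, 14] = (0 4 3 8 15)(5 16 14 7 11 12 9)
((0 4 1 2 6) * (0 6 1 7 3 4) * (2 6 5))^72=(7)=[0, 1, 2, 3, 4, 5, 6, 7]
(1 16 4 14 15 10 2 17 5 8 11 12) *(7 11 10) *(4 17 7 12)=(1 16 17 5 8 10 2 7 11 4 14 15 12)=[0, 16, 7, 3, 14, 8, 6, 11, 10, 9, 2, 4, 1, 13, 15, 12, 17, 5]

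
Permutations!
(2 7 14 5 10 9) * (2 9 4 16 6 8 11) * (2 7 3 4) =[0, 1, 3, 4, 16, 10, 8, 14, 11, 9, 2, 7, 12, 13, 5, 15, 6] =(2 3 4 16 6 8 11 7 14 5 10)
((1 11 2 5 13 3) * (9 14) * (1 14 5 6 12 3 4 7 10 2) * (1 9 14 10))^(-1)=(14)(1 7 4 13 5 9 11)(2 10 3 12 6)=[0, 7, 10, 12, 13, 9, 2, 4, 8, 11, 3, 1, 6, 5, 14]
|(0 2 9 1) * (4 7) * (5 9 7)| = 7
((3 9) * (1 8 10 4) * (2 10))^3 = (1 10 8 4 2)(3 9) = [0, 10, 1, 9, 2, 5, 6, 7, 4, 3, 8]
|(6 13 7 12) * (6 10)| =|(6 13 7 12 10)| =5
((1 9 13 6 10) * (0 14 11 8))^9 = (0 14 11 8)(1 10 6 13 9) = [14, 10, 2, 3, 4, 5, 13, 7, 0, 1, 6, 8, 12, 9, 11]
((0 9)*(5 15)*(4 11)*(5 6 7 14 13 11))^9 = (0 9)(4 5 15 6 7 14 13 11) = [9, 1, 2, 3, 5, 15, 7, 14, 8, 0, 10, 4, 12, 11, 13, 6]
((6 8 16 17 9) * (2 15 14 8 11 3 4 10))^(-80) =[0, 1, 16, 15, 14, 5, 10, 7, 6, 4, 8, 2, 12, 13, 9, 17, 11, 3] =(2 16 11)(3 15 17)(4 14 9)(6 10 8)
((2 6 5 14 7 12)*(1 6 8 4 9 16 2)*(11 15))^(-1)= (1 12 7 14 5 6)(2 16 9 4 8)(11 15)= [0, 12, 16, 3, 8, 6, 1, 14, 2, 4, 10, 15, 7, 13, 5, 11, 9]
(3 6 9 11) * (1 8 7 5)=(1 8 7 5)(3 6 9 11)=[0, 8, 2, 6, 4, 1, 9, 5, 7, 11, 10, 3]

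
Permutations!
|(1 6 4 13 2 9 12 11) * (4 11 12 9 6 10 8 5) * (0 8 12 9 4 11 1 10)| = 12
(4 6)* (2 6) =[0, 1, 6, 3, 2, 5, 4] =(2 6 4)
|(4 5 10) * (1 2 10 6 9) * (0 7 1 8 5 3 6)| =|(0 7 1 2 10 4 3 6 9 8 5)| =11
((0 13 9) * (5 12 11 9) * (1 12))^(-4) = (0 1 9 5 11 13 12) = [1, 9, 2, 3, 4, 11, 6, 7, 8, 5, 10, 13, 0, 12]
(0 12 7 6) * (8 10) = (0 12 7 6)(8 10) = [12, 1, 2, 3, 4, 5, 0, 6, 10, 9, 8, 11, 7]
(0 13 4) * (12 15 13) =(0 12 15 13 4) =[12, 1, 2, 3, 0, 5, 6, 7, 8, 9, 10, 11, 15, 4, 14, 13]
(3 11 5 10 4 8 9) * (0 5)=[5, 1, 2, 11, 8, 10, 6, 7, 9, 3, 4, 0]=(0 5 10 4 8 9 3 11)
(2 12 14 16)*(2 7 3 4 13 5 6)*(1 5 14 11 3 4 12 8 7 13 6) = [0, 5, 8, 12, 6, 1, 2, 4, 7, 9, 10, 3, 11, 14, 16, 15, 13] = (1 5)(2 8 7 4 6)(3 12 11)(13 14 16)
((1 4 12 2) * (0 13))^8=(13)=[0, 1, 2, 3, 4, 5, 6, 7, 8, 9, 10, 11, 12, 13]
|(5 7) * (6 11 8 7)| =5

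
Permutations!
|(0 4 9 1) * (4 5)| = 5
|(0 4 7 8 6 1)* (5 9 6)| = |(0 4 7 8 5 9 6 1)| = 8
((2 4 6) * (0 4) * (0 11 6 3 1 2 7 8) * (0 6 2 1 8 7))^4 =[6, 1, 2, 4, 0, 5, 8, 7, 3, 9, 10, 11] =(11)(0 6 8 3 4)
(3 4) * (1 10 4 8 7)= (1 10 4 3 8 7)= [0, 10, 2, 8, 3, 5, 6, 1, 7, 9, 4]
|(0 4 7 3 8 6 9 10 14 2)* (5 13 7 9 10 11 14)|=42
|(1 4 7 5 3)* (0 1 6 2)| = |(0 1 4 7 5 3 6 2)| = 8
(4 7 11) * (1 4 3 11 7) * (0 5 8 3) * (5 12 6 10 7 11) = (0 12 6 10 7 11)(1 4)(3 5 8) = [12, 4, 2, 5, 1, 8, 10, 11, 3, 9, 7, 0, 6]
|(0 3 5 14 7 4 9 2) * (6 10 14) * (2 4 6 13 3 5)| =|(0 5 13 3 2)(4 9)(6 10 14 7)| =20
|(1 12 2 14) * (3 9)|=4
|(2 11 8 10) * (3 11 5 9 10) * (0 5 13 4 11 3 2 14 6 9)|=|(0 5)(2 13 4 11 8)(6 9 10 14)|=20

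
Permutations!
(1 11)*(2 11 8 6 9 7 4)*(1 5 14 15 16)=(1 8 6 9 7 4 2 11 5 14 15 16)=[0, 8, 11, 3, 2, 14, 9, 4, 6, 7, 10, 5, 12, 13, 15, 16, 1]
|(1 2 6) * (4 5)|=|(1 2 6)(4 5)|=6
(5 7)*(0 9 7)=(0 9 7 5)=[9, 1, 2, 3, 4, 0, 6, 5, 8, 7]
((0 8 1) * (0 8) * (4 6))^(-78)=[0, 1, 2, 3, 4, 5, 6, 7, 8]=(8)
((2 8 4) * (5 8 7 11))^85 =[0, 1, 7, 3, 2, 8, 6, 11, 4, 9, 10, 5] =(2 7 11 5 8 4)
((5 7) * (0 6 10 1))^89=(0 6 10 1)(5 7)=[6, 0, 2, 3, 4, 7, 10, 5, 8, 9, 1]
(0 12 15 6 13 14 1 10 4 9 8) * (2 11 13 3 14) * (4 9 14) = [12, 10, 11, 4, 14, 5, 3, 7, 0, 8, 9, 13, 15, 2, 1, 6] = (0 12 15 6 3 4 14 1 10 9 8)(2 11 13)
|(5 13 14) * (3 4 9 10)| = 12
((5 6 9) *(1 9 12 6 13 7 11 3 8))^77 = (1 11 5 8 7 9 3 13)(6 12) = [0, 11, 2, 13, 4, 8, 12, 9, 7, 3, 10, 5, 6, 1]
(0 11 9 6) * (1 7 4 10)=(0 11 9 6)(1 7 4 10)=[11, 7, 2, 3, 10, 5, 0, 4, 8, 6, 1, 9]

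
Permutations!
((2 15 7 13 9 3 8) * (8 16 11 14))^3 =(2 13 16 8 7 3 14 15 9 11) =[0, 1, 13, 14, 4, 5, 6, 3, 7, 11, 10, 2, 12, 16, 15, 9, 8]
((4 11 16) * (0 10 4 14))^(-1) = (0 14 16 11 4 10) = [14, 1, 2, 3, 10, 5, 6, 7, 8, 9, 0, 4, 12, 13, 16, 15, 11]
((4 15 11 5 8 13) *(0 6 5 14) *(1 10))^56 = (0 5 13 15 14 6 8 4 11) = [5, 1, 2, 3, 11, 13, 8, 7, 4, 9, 10, 0, 12, 15, 6, 14]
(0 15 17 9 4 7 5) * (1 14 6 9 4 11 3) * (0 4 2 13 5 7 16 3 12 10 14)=(0 15 17 2 13 5 4 16 3 1)(6 9 11 12 10 14)=[15, 0, 13, 1, 16, 4, 9, 7, 8, 11, 14, 12, 10, 5, 6, 17, 3, 2]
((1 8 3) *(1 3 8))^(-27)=[0, 1, 2, 3, 4, 5, 6, 7, 8]=(8)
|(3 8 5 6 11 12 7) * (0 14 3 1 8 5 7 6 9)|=|(0 14 3 5 9)(1 8 7)(6 11 12)|=15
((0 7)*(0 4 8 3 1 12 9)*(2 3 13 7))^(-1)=(0 9 12 1 3 2)(4 7 13 8)=[9, 3, 0, 2, 7, 5, 6, 13, 4, 12, 10, 11, 1, 8]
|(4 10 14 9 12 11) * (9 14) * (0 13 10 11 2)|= |(14)(0 13 10 9 12 2)(4 11)|= 6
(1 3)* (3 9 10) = (1 9 10 3) = [0, 9, 2, 1, 4, 5, 6, 7, 8, 10, 3]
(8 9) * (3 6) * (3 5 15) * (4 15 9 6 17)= (3 17 4 15)(5 9 8 6)= [0, 1, 2, 17, 15, 9, 5, 7, 6, 8, 10, 11, 12, 13, 14, 3, 16, 4]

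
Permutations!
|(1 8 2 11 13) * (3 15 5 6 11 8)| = 14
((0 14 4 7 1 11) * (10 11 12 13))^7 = (0 10 12 7 14 11 13 1 4) = [10, 4, 2, 3, 0, 5, 6, 14, 8, 9, 12, 13, 7, 1, 11]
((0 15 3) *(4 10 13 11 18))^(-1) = (0 3 15)(4 18 11 13 10) = [3, 1, 2, 15, 18, 5, 6, 7, 8, 9, 4, 13, 12, 10, 14, 0, 16, 17, 11]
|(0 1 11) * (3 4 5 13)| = |(0 1 11)(3 4 5 13)| = 12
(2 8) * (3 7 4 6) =(2 8)(3 7 4 6) =[0, 1, 8, 7, 6, 5, 3, 4, 2]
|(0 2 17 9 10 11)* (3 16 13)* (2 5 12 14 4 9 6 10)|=|(0 5 12 14 4 9 2 17 6 10 11)(3 16 13)|=33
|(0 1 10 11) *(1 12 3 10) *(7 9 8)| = 15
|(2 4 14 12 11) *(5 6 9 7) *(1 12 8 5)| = 11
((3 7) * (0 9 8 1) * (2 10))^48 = (10) = [0, 1, 2, 3, 4, 5, 6, 7, 8, 9, 10]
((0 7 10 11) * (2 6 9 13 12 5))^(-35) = [7, 1, 6, 3, 4, 2, 9, 10, 8, 13, 11, 0, 5, 12] = (0 7 10 11)(2 6 9 13 12 5)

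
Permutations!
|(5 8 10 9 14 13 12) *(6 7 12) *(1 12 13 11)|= 24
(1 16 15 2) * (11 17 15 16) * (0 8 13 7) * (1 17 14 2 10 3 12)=(0 8 13 7)(1 11 14 2 17 15 10 3 12)=[8, 11, 17, 12, 4, 5, 6, 0, 13, 9, 3, 14, 1, 7, 2, 10, 16, 15]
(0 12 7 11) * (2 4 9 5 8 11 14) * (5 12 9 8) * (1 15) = (0 9 12 7 14 2 4 8 11)(1 15) = [9, 15, 4, 3, 8, 5, 6, 14, 11, 12, 10, 0, 7, 13, 2, 1]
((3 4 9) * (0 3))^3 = (0 9 4 3) = [9, 1, 2, 0, 3, 5, 6, 7, 8, 4]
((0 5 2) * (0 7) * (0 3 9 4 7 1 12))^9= (0 12 1 2 5)(3 9 4 7)= [12, 2, 5, 9, 7, 0, 6, 3, 8, 4, 10, 11, 1]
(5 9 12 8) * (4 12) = [0, 1, 2, 3, 12, 9, 6, 7, 5, 4, 10, 11, 8] = (4 12 8 5 9)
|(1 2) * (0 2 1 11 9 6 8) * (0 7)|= 7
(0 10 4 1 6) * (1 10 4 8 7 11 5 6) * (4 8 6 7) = (0 8 4 10 6)(5 7 11) = [8, 1, 2, 3, 10, 7, 0, 11, 4, 9, 6, 5]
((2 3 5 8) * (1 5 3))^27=(1 2 8 5)=[0, 2, 8, 3, 4, 1, 6, 7, 5]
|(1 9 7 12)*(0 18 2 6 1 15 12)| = |(0 18 2 6 1 9 7)(12 15)| = 14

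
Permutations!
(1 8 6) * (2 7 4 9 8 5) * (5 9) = (1 9 8 6)(2 7 4 5) = [0, 9, 7, 3, 5, 2, 1, 4, 6, 8]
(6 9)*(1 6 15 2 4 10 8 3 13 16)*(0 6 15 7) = [6, 15, 4, 13, 10, 5, 9, 0, 3, 7, 8, 11, 12, 16, 14, 2, 1] = (0 6 9 7)(1 15 2 4 10 8 3 13 16)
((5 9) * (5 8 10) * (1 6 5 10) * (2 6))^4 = (10)(1 9 6)(2 8 5) = [0, 9, 8, 3, 4, 2, 1, 7, 5, 6, 10]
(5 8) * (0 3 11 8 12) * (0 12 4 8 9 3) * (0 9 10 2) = (12)(0 9 3 11 10 2)(4 8 5) = [9, 1, 0, 11, 8, 4, 6, 7, 5, 3, 2, 10, 12]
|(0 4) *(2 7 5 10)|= |(0 4)(2 7 5 10)|= 4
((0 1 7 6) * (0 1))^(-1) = (1 6 7) = [0, 6, 2, 3, 4, 5, 7, 1]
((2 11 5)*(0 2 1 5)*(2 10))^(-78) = (0 2)(10 11) = [2, 1, 0, 3, 4, 5, 6, 7, 8, 9, 11, 10]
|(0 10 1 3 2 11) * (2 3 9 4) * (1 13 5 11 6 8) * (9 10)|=|(0 9 4 2 6 8 1 10 13 5 11)|=11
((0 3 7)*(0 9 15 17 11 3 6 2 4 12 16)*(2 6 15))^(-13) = (0 12 2 7 11 15 16 4 9 3 17) = [12, 1, 7, 17, 9, 5, 6, 11, 8, 3, 10, 15, 2, 13, 14, 16, 4, 0]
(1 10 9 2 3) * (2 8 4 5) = (1 10 9 8 4 5 2 3) = [0, 10, 3, 1, 5, 2, 6, 7, 4, 8, 9]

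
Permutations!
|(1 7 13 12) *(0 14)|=4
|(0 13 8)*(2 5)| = 6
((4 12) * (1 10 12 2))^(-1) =[0, 2, 4, 3, 12, 5, 6, 7, 8, 9, 1, 11, 10] =(1 2 4 12 10)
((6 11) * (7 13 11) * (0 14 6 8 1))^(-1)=(0 1 8 11 13 7 6 14)=[1, 8, 2, 3, 4, 5, 14, 6, 11, 9, 10, 13, 12, 7, 0]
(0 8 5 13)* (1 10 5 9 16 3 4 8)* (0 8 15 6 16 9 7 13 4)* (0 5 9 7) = (0 1 10 9 7 13 8)(3 5 4 15 6 16) = [1, 10, 2, 5, 15, 4, 16, 13, 0, 7, 9, 11, 12, 8, 14, 6, 3]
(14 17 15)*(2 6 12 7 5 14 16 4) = (2 6 12 7 5 14 17 15 16 4) = [0, 1, 6, 3, 2, 14, 12, 5, 8, 9, 10, 11, 7, 13, 17, 16, 4, 15]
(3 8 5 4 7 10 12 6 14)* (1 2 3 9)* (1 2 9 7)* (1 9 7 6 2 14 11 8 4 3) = (1 7 10 12 2)(3 4 9 14 6 11 8 5) = [0, 7, 1, 4, 9, 3, 11, 10, 5, 14, 12, 8, 2, 13, 6]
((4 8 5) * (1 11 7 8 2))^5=(1 4 8 11 2 5 7)=[0, 4, 5, 3, 8, 7, 6, 1, 11, 9, 10, 2]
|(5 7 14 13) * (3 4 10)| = |(3 4 10)(5 7 14 13)| = 12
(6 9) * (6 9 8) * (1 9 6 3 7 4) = [0, 9, 2, 7, 1, 5, 8, 4, 3, 6] = (1 9 6 8 3 7 4)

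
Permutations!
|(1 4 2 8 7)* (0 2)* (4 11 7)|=12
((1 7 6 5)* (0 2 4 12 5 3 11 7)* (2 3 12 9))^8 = (12)(2 9 4) = [0, 1, 9, 3, 2, 5, 6, 7, 8, 4, 10, 11, 12]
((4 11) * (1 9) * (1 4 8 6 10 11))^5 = (1 4 9)(6 10 11 8) = [0, 4, 2, 3, 9, 5, 10, 7, 6, 1, 11, 8]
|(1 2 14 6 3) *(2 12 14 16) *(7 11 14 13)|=|(1 12 13 7 11 14 6 3)(2 16)|=8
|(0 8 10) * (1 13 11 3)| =|(0 8 10)(1 13 11 3)| =12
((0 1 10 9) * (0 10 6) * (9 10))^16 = (10)(0 1 6) = [1, 6, 2, 3, 4, 5, 0, 7, 8, 9, 10]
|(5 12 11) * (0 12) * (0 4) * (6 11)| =|(0 12 6 11 5 4)| =6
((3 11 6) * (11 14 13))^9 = (3 6 11 13 14) = [0, 1, 2, 6, 4, 5, 11, 7, 8, 9, 10, 13, 12, 14, 3]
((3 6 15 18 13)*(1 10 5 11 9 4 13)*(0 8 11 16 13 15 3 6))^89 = (0 15 16 8 18 13 11 1 6 9 10 3 4 5) = [15, 6, 2, 4, 5, 0, 9, 7, 18, 10, 3, 1, 12, 11, 14, 16, 8, 17, 13]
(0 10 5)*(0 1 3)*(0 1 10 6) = [6, 3, 2, 1, 4, 10, 0, 7, 8, 9, 5] = (0 6)(1 3)(5 10)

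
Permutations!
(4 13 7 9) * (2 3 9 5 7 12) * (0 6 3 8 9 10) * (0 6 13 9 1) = (0 13 12 2 8 1)(3 10 6)(4 9)(5 7) = [13, 0, 8, 10, 9, 7, 3, 5, 1, 4, 6, 11, 2, 12]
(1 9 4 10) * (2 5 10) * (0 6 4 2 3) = (0 6 4 3)(1 9 2 5 10) = [6, 9, 5, 0, 3, 10, 4, 7, 8, 2, 1]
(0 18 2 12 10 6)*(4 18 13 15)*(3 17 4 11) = [13, 1, 12, 17, 18, 5, 0, 7, 8, 9, 6, 3, 10, 15, 14, 11, 16, 4, 2] = (0 13 15 11 3 17 4 18 2 12 10 6)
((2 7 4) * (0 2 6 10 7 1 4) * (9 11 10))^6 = (0 11 4)(1 7 9)(2 10 6) = [11, 7, 10, 3, 0, 5, 2, 9, 8, 1, 6, 4]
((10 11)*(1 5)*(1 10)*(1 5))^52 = [0, 1, 2, 3, 4, 10, 6, 7, 8, 9, 11, 5] = (5 10 11)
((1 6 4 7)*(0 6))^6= (0 6 4 7 1)= [6, 0, 2, 3, 7, 5, 4, 1]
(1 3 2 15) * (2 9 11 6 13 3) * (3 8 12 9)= [0, 2, 15, 3, 4, 5, 13, 7, 12, 11, 10, 6, 9, 8, 14, 1]= (1 2 15)(6 13 8 12 9 11)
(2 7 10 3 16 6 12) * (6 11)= (2 7 10 3 16 11 6 12)= [0, 1, 7, 16, 4, 5, 12, 10, 8, 9, 3, 6, 2, 13, 14, 15, 11]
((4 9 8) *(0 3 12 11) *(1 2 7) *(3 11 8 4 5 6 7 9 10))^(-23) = [11, 7, 1, 10, 9, 8, 5, 6, 12, 2, 4, 0, 3] = (0 11)(1 7 6 5 8 12 3 10 4 9 2)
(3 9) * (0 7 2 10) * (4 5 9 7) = (0 4 5 9 3 7 2 10) = [4, 1, 10, 7, 5, 9, 6, 2, 8, 3, 0]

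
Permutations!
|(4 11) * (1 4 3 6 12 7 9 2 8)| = 10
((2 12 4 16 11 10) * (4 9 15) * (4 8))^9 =[0, 1, 2, 3, 4, 5, 6, 7, 8, 9, 10, 11, 12, 13, 14, 15, 16] =(16)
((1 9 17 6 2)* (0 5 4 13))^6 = (0 4)(1 9 17 6 2)(5 13) = [4, 9, 1, 3, 0, 13, 2, 7, 8, 17, 10, 11, 12, 5, 14, 15, 16, 6]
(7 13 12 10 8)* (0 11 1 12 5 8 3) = (0 11 1 12 10 3)(5 8 7 13) = [11, 12, 2, 0, 4, 8, 6, 13, 7, 9, 3, 1, 10, 5]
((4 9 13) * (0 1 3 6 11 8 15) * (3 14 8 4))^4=[15, 0, 2, 9, 6, 5, 13, 7, 14, 11, 10, 3, 12, 4, 1, 8]=(0 15 8 14 1)(3 9 11)(4 6 13)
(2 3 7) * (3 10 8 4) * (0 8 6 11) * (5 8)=(0 5 8 4 3 7 2 10 6 11)=[5, 1, 10, 7, 3, 8, 11, 2, 4, 9, 6, 0]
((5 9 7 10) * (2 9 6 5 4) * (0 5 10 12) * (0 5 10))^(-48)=(0 12 2)(4 6 7)(5 9 10)=[12, 1, 0, 3, 6, 9, 7, 4, 8, 10, 5, 11, 2]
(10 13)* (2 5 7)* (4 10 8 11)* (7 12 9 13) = (2 5 12 9 13 8 11 4 10 7) = [0, 1, 5, 3, 10, 12, 6, 2, 11, 13, 7, 4, 9, 8]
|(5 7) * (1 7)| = |(1 7 5)| = 3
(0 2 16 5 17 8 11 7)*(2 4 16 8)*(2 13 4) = (0 2 8 11 7)(4 16 5 17 13) = [2, 1, 8, 3, 16, 17, 6, 0, 11, 9, 10, 7, 12, 4, 14, 15, 5, 13]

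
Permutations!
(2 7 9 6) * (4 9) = (2 7 4 9 6) = [0, 1, 7, 3, 9, 5, 2, 4, 8, 6]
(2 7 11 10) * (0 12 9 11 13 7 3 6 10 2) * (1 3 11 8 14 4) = [12, 3, 11, 6, 1, 5, 10, 13, 14, 8, 0, 2, 9, 7, 4] = (0 12 9 8 14 4 1 3 6 10)(2 11)(7 13)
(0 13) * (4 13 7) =(0 7 4 13) =[7, 1, 2, 3, 13, 5, 6, 4, 8, 9, 10, 11, 12, 0]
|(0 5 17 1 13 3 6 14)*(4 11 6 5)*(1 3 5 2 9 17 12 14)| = 36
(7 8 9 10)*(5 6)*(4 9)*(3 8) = [0, 1, 2, 8, 9, 6, 5, 3, 4, 10, 7] = (3 8 4 9 10 7)(5 6)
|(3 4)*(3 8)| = 3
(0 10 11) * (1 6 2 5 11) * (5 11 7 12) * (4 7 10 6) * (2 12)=(0 6 12 5 10 1 4 7 2 11)=[6, 4, 11, 3, 7, 10, 12, 2, 8, 9, 1, 0, 5]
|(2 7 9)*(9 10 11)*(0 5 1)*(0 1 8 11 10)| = |(0 5 8 11 9 2 7)| = 7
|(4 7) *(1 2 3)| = 6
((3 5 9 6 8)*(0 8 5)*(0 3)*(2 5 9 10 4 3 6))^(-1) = (0 8)(2 9 6 3 4 10 5) = [8, 1, 9, 4, 10, 2, 3, 7, 0, 6, 5]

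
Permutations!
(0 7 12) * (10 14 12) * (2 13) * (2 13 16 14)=(0 7 10 2 16 14 12)=[7, 1, 16, 3, 4, 5, 6, 10, 8, 9, 2, 11, 0, 13, 12, 15, 14]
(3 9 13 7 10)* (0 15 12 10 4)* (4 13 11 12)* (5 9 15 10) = (0 10 3 15 4)(5 9 11 12)(7 13) = [10, 1, 2, 15, 0, 9, 6, 13, 8, 11, 3, 12, 5, 7, 14, 4]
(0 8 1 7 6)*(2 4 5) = (0 8 1 7 6)(2 4 5) = [8, 7, 4, 3, 5, 2, 0, 6, 1]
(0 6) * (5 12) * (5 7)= (0 6)(5 12 7)= [6, 1, 2, 3, 4, 12, 0, 5, 8, 9, 10, 11, 7]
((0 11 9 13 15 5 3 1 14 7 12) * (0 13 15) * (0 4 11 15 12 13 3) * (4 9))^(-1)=[5, 3, 2, 12, 11, 15, 6, 14, 8, 13, 10, 4, 9, 7, 1, 0]=(0 5 15)(1 3 12 9 13 7 14)(4 11)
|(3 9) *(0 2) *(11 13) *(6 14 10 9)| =10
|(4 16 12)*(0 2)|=|(0 2)(4 16 12)|=6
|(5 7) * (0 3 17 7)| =5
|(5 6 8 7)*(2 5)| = |(2 5 6 8 7)| = 5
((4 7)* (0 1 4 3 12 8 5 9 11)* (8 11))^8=(0 1 4 7 3 12 11)(5 8 9)=[1, 4, 2, 12, 7, 8, 6, 3, 9, 5, 10, 0, 11]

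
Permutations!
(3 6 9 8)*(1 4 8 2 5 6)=(1 4 8 3)(2 5 6 9)=[0, 4, 5, 1, 8, 6, 9, 7, 3, 2]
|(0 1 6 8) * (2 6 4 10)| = |(0 1 4 10 2 6 8)| = 7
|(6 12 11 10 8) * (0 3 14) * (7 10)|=|(0 3 14)(6 12 11 7 10 8)|=6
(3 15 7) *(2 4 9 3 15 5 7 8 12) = [0, 1, 4, 5, 9, 7, 6, 15, 12, 3, 10, 11, 2, 13, 14, 8] = (2 4 9 3 5 7 15 8 12)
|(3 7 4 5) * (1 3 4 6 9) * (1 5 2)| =|(1 3 7 6 9 5 4 2)| =8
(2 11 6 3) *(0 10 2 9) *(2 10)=(0 2 11 6 3 9)=[2, 1, 11, 9, 4, 5, 3, 7, 8, 0, 10, 6]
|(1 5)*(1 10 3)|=|(1 5 10 3)|=4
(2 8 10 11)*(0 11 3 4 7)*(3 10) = (0 11 2 8 3 4 7) = [11, 1, 8, 4, 7, 5, 6, 0, 3, 9, 10, 2]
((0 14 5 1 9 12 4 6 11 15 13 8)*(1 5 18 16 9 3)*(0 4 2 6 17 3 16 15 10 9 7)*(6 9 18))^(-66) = [4, 15, 2, 18, 11, 5, 3, 8, 6, 9, 16, 1, 12, 14, 17, 0, 13, 10, 7] = (0 4 11 1 15)(3 18 7 8 6)(10 16 13 14 17)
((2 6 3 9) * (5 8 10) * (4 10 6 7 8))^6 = [0, 1, 2, 3, 4, 5, 6, 7, 8, 9, 10] = (10)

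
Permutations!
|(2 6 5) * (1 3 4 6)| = |(1 3 4 6 5 2)| = 6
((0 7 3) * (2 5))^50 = (0 3 7) = [3, 1, 2, 7, 4, 5, 6, 0]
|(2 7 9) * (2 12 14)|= 5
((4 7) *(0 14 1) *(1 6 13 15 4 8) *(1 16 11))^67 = (0 14 6 13 15 4 7 8 16 11 1) = [14, 0, 2, 3, 7, 5, 13, 8, 16, 9, 10, 1, 12, 15, 6, 4, 11]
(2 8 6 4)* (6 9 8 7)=(2 7 6 4)(8 9)=[0, 1, 7, 3, 2, 5, 4, 6, 9, 8]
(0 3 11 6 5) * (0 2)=(0 3 11 6 5 2)=[3, 1, 0, 11, 4, 2, 5, 7, 8, 9, 10, 6]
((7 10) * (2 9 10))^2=(2 10)(7 9)=[0, 1, 10, 3, 4, 5, 6, 9, 8, 7, 2]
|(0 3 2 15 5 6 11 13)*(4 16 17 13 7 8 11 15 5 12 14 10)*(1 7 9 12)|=|(0 3 2 5 6 15 1 7 8 11 9 12 14 10 4 16 17 13)|=18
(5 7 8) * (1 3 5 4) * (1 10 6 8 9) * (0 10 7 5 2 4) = (0 10 6 8)(1 3 2 4 7 9) = [10, 3, 4, 2, 7, 5, 8, 9, 0, 1, 6]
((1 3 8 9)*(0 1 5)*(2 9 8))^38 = (0 3 9)(1 2 5) = [3, 2, 5, 9, 4, 1, 6, 7, 8, 0]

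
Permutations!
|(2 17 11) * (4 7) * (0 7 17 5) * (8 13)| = 14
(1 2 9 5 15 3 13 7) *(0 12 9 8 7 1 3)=(0 12 9 5 15)(1 2 8 7 3 13)=[12, 2, 8, 13, 4, 15, 6, 3, 7, 5, 10, 11, 9, 1, 14, 0]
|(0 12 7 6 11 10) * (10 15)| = |(0 12 7 6 11 15 10)| = 7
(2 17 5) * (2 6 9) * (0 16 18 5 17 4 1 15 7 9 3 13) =(0 16 18 5 6 3 13)(1 15 7 9 2 4) =[16, 15, 4, 13, 1, 6, 3, 9, 8, 2, 10, 11, 12, 0, 14, 7, 18, 17, 5]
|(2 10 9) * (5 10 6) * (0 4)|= |(0 4)(2 6 5 10 9)|= 10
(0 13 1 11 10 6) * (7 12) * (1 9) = (0 13 9 1 11 10 6)(7 12) = [13, 11, 2, 3, 4, 5, 0, 12, 8, 1, 6, 10, 7, 9]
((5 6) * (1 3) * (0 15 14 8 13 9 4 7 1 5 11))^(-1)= (0 11 6 5 3 1 7 4 9 13 8 14 15)= [11, 7, 2, 1, 9, 3, 5, 4, 14, 13, 10, 6, 12, 8, 15, 0]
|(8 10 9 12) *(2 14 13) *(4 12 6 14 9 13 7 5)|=|(2 9 6 14 7 5 4 12 8 10 13)|=11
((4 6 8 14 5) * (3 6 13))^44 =(3 8 5 13 6 14 4) =[0, 1, 2, 8, 3, 13, 14, 7, 5, 9, 10, 11, 12, 6, 4]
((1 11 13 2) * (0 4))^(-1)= (0 4)(1 2 13 11)= [4, 2, 13, 3, 0, 5, 6, 7, 8, 9, 10, 1, 12, 11]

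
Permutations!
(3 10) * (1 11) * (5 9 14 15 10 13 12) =[0, 11, 2, 13, 4, 9, 6, 7, 8, 14, 3, 1, 5, 12, 15, 10] =(1 11)(3 13 12 5 9 14 15 10)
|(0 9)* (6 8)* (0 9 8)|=|(9)(0 8 6)|=3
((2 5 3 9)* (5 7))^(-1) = (2 9 3 5 7) = [0, 1, 9, 5, 4, 7, 6, 2, 8, 3]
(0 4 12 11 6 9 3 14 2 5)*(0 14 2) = [4, 1, 5, 2, 12, 14, 9, 7, 8, 3, 10, 6, 11, 13, 0] = (0 4 12 11 6 9 3 2 5 14)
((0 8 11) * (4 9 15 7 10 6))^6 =(15) =[0, 1, 2, 3, 4, 5, 6, 7, 8, 9, 10, 11, 12, 13, 14, 15]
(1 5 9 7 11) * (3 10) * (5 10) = (1 10 3 5 9 7 11) = [0, 10, 2, 5, 4, 9, 6, 11, 8, 7, 3, 1]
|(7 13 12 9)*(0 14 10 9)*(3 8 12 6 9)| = |(0 14 10 3 8 12)(6 9 7 13)| = 12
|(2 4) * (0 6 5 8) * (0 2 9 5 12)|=|(0 6 12)(2 4 9 5 8)|=15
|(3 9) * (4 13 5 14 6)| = 10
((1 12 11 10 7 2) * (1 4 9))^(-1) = (1 9 4 2 7 10 11 12) = [0, 9, 7, 3, 2, 5, 6, 10, 8, 4, 11, 12, 1]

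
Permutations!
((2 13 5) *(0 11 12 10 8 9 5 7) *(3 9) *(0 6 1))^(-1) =(0 1 6 7 13 2 5 9 3 8 10 12 11) =[1, 6, 5, 8, 4, 9, 7, 13, 10, 3, 12, 0, 11, 2]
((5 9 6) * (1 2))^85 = (1 2)(5 9 6) = [0, 2, 1, 3, 4, 9, 5, 7, 8, 6]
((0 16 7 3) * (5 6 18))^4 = (5 6 18) = [0, 1, 2, 3, 4, 6, 18, 7, 8, 9, 10, 11, 12, 13, 14, 15, 16, 17, 5]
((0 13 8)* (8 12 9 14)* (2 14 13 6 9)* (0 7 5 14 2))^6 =(0 6 9 13 12)(5 8)(7 14) =[6, 1, 2, 3, 4, 8, 9, 14, 5, 13, 10, 11, 0, 12, 7]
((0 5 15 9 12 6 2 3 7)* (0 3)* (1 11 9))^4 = (0 11 2 1 6 15 12 5 9) = [11, 6, 1, 3, 4, 9, 15, 7, 8, 0, 10, 2, 5, 13, 14, 12]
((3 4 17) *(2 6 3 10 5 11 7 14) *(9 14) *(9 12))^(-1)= (2 14 9 12 7 11 5 10 17 4 3 6)= [0, 1, 14, 6, 3, 10, 2, 11, 8, 12, 17, 5, 7, 13, 9, 15, 16, 4]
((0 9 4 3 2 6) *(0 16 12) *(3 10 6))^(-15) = [12, 1, 3, 2, 9, 5, 10, 7, 8, 0, 4, 11, 16, 13, 14, 15, 6] = (0 12 16 6 10 4 9)(2 3)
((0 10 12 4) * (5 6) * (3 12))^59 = (0 4 12 3 10)(5 6) = [4, 1, 2, 10, 12, 6, 5, 7, 8, 9, 0, 11, 3]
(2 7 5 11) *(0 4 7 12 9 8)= (0 4 7 5 11 2 12 9 8)= [4, 1, 12, 3, 7, 11, 6, 5, 0, 8, 10, 2, 9]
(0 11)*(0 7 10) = (0 11 7 10) = [11, 1, 2, 3, 4, 5, 6, 10, 8, 9, 0, 7]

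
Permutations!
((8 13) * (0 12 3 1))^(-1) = [1, 3, 2, 12, 4, 5, 6, 7, 13, 9, 10, 11, 0, 8] = (0 1 3 12)(8 13)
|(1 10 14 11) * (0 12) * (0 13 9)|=4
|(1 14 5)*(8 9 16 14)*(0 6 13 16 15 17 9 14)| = |(0 6 13 16)(1 8 14 5)(9 15 17)| = 12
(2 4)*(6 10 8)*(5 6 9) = (2 4)(5 6 10 8 9) = [0, 1, 4, 3, 2, 6, 10, 7, 9, 5, 8]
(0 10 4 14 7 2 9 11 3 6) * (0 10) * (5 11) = [0, 1, 9, 6, 14, 11, 10, 2, 8, 5, 4, 3, 12, 13, 7] = (2 9 5 11 3 6 10 4 14 7)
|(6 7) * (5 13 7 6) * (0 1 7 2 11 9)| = |(0 1 7 5 13 2 11 9)| = 8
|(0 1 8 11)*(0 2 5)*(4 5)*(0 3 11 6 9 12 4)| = 11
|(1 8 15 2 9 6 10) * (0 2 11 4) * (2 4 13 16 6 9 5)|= 8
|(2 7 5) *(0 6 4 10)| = |(0 6 4 10)(2 7 5)| = 12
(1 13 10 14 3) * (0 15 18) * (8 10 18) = [15, 13, 2, 1, 4, 5, 6, 7, 10, 9, 14, 11, 12, 18, 3, 8, 16, 17, 0] = (0 15 8 10 14 3 1 13 18)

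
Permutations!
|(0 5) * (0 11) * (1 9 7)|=3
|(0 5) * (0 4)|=|(0 5 4)|=3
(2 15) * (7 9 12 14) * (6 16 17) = [0, 1, 15, 3, 4, 5, 16, 9, 8, 12, 10, 11, 14, 13, 7, 2, 17, 6] = (2 15)(6 16 17)(7 9 12 14)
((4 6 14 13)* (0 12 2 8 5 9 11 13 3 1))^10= (0 14 13 5 12 3 4 9 2 1 6 11 8)= [14, 6, 1, 4, 9, 12, 11, 7, 0, 2, 10, 8, 3, 5, 13]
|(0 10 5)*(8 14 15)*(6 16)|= 6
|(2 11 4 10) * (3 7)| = |(2 11 4 10)(3 7)| = 4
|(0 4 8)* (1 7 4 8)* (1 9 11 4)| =|(0 8)(1 7)(4 9 11)| =6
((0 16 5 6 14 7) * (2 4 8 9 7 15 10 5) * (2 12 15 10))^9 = (16)(5 6 14 10) = [0, 1, 2, 3, 4, 6, 14, 7, 8, 9, 5, 11, 12, 13, 10, 15, 16]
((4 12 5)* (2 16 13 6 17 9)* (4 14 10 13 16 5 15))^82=(2 14 13 17)(4 12 15)(5 10 6 9)=[0, 1, 14, 3, 12, 10, 9, 7, 8, 5, 6, 11, 15, 17, 13, 4, 16, 2]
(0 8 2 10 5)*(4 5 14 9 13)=(0 8 2 10 14 9 13 4 5)=[8, 1, 10, 3, 5, 0, 6, 7, 2, 13, 14, 11, 12, 4, 9]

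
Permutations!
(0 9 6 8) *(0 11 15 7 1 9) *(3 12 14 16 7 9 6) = (1 6 8 11 15 9 3 12 14 16 7) = [0, 6, 2, 12, 4, 5, 8, 1, 11, 3, 10, 15, 14, 13, 16, 9, 7]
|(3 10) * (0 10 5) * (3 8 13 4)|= |(0 10 8 13 4 3 5)|= 7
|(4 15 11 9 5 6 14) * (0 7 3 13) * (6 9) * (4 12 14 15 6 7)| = 8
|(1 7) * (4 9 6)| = |(1 7)(4 9 6)| = 6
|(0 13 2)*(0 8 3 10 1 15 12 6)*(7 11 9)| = 30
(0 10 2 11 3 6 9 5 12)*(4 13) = (0 10 2 11 3 6 9 5 12)(4 13) = [10, 1, 11, 6, 13, 12, 9, 7, 8, 5, 2, 3, 0, 4]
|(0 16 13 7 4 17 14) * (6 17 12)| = 9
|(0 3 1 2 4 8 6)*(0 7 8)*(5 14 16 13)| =|(0 3 1 2 4)(5 14 16 13)(6 7 8)| =60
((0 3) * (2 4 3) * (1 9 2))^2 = (0 9 4)(1 2 3) = [9, 2, 3, 1, 0, 5, 6, 7, 8, 4]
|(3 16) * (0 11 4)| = |(0 11 4)(3 16)| = 6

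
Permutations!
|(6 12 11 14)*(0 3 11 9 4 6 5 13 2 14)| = 12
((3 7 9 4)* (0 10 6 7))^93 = (0 6 9 3 10 7 4) = [6, 1, 2, 10, 0, 5, 9, 4, 8, 3, 7]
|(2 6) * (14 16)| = |(2 6)(14 16)| = 2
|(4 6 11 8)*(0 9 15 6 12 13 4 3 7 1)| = |(0 9 15 6 11 8 3 7 1)(4 12 13)| = 9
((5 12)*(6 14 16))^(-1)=[0, 1, 2, 3, 4, 12, 16, 7, 8, 9, 10, 11, 5, 13, 6, 15, 14]=(5 12)(6 16 14)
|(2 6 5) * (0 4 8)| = |(0 4 8)(2 6 5)| = 3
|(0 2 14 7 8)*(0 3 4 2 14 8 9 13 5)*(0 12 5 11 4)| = 10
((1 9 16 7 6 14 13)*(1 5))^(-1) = (1 5 13 14 6 7 16 9) = [0, 5, 2, 3, 4, 13, 7, 16, 8, 1, 10, 11, 12, 14, 6, 15, 9]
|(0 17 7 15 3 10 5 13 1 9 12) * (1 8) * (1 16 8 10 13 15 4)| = |(0 17 7 4 1 9 12)(3 13 10 5 15)(8 16)| = 70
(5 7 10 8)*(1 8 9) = [0, 8, 2, 3, 4, 7, 6, 10, 5, 1, 9] = (1 8 5 7 10 9)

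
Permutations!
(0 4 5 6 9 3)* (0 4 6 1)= [6, 0, 2, 4, 5, 1, 9, 7, 8, 3]= (0 6 9 3 4 5 1)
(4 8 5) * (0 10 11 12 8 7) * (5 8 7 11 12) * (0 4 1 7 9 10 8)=[8, 7, 2, 3, 11, 1, 6, 4, 0, 10, 12, 5, 9]=(0 8)(1 7 4 11 5)(9 10 12)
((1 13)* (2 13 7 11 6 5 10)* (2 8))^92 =[0, 11, 1, 3, 4, 8, 10, 6, 13, 9, 2, 5, 12, 7] =(1 11 5 8 13 7 6 10 2)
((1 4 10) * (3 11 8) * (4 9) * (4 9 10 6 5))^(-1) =[0, 10, 2, 8, 5, 6, 4, 7, 11, 9, 1, 3] =(1 10)(3 8 11)(4 5 6)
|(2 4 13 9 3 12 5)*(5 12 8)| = 7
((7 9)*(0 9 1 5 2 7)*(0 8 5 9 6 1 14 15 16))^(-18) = [8, 2, 16, 3, 4, 15, 5, 0, 14, 7, 10, 11, 12, 13, 6, 1, 9] = (0 8 14 6 5 15 1 2 16 9 7)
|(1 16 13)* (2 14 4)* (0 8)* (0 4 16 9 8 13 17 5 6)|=12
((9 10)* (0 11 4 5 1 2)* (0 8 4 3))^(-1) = (0 3 11)(1 5 4 8 2)(9 10) = [3, 5, 1, 11, 8, 4, 6, 7, 2, 10, 9, 0]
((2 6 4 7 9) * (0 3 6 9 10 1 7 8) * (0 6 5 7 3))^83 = [0, 7, 9, 10, 6, 1, 8, 3, 4, 2, 5] = (1 7 3 10 5)(2 9)(4 6 8)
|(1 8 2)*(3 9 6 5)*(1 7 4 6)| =9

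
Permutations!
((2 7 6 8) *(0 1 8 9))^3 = (0 2 9 8 6 1 7) = [2, 7, 9, 3, 4, 5, 1, 0, 6, 8]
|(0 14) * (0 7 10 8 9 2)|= 7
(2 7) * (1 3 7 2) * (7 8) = (1 3 8 7) = [0, 3, 2, 8, 4, 5, 6, 1, 7]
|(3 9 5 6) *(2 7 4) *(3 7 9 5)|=|(2 9 3 5 6 7 4)|=7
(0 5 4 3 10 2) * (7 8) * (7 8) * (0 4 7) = (0 5 7)(2 4 3 10) = [5, 1, 4, 10, 3, 7, 6, 0, 8, 9, 2]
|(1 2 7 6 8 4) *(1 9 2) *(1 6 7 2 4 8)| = 2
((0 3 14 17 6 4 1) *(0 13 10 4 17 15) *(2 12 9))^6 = (17)(0 14)(1 10)(3 15)(4 13) = [14, 10, 2, 15, 13, 5, 6, 7, 8, 9, 1, 11, 12, 4, 0, 3, 16, 17]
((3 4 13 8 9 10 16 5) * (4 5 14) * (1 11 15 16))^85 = (1 4)(3 5)(8 15)(9 16)(10 14)(11 13) = [0, 4, 2, 5, 1, 3, 6, 7, 15, 16, 14, 13, 12, 11, 10, 8, 9]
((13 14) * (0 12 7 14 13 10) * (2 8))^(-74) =(0 12 7 14 10) =[12, 1, 2, 3, 4, 5, 6, 14, 8, 9, 0, 11, 7, 13, 10]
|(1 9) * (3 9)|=3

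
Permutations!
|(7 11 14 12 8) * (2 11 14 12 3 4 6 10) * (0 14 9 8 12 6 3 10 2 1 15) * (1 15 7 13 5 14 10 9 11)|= 30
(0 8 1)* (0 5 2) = (0 8 1 5 2) = [8, 5, 0, 3, 4, 2, 6, 7, 1]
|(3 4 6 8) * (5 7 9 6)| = |(3 4 5 7 9 6 8)| = 7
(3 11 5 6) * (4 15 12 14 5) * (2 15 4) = (2 15 12 14 5 6 3 11) = [0, 1, 15, 11, 4, 6, 3, 7, 8, 9, 10, 2, 14, 13, 5, 12]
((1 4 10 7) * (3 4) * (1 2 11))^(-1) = (1 11 2 7 10 4 3) = [0, 11, 7, 1, 3, 5, 6, 10, 8, 9, 4, 2]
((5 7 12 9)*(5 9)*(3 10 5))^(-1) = (3 12 7 5 10) = [0, 1, 2, 12, 4, 10, 6, 5, 8, 9, 3, 11, 7]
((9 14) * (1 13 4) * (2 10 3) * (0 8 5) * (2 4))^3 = (1 10)(2 4)(3 13)(9 14) = [0, 10, 4, 13, 2, 5, 6, 7, 8, 14, 1, 11, 12, 3, 9]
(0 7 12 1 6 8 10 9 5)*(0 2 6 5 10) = (0 7 12 1 5 2 6 8)(9 10) = [7, 5, 6, 3, 4, 2, 8, 12, 0, 10, 9, 11, 1]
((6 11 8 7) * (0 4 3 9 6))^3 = (0 9 8 4 6 7 3 11) = [9, 1, 2, 11, 6, 5, 7, 3, 4, 8, 10, 0]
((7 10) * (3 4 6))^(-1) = (3 6 4)(7 10) = [0, 1, 2, 6, 3, 5, 4, 10, 8, 9, 7]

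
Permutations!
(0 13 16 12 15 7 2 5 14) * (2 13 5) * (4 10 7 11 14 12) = (0 5 12 15 11 14)(4 10 7 13 16) = [5, 1, 2, 3, 10, 12, 6, 13, 8, 9, 7, 14, 15, 16, 0, 11, 4]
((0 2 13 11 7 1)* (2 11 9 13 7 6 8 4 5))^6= (13)(0 2 8)(1 5 6)(4 11 7)= [2, 5, 8, 3, 11, 6, 1, 4, 0, 9, 10, 7, 12, 13]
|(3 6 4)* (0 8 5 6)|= |(0 8 5 6 4 3)|= 6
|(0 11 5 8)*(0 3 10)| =|(0 11 5 8 3 10)| =6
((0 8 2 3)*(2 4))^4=(0 3 2 4 8)=[3, 1, 4, 2, 8, 5, 6, 7, 0]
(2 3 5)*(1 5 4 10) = (1 5 2 3 4 10) = [0, 5, 3, 4, 10, 2, 6, 7, 8, 9, 1]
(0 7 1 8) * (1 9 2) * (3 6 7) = (0 3 6 7 9 2 1 8) = [3, 8, 1, 6, 4, 5, 7, 9, 0, 2]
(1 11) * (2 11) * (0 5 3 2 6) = (0 5 3 2 11 1 6) = [5, 6, 11, 2, 4, 3, 0, 7, 8, 9, 10, 1]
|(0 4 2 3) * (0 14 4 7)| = |(0 7)(2 3 14 4)| = 4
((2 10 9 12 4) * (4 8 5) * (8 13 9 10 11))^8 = (2 5 11 4 8)(9 13 12) = [0, 1, 5, 3, 8, 11, 6, 7, 2, 13, 10, 4, 9, 12]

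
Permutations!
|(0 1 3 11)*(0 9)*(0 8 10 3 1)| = 5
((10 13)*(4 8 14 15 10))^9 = (4 15)(8 10)(13 14) = [0, 1, 2, 3, 15, 5, 6, 7, 10, 9, 8, 11, 12, 14, 13, 4]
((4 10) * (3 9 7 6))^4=(10)=[0, 1, 2, 3, 4, 5, 6, 7, 8, 9, 10]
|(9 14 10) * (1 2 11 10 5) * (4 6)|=|(1 2 11 10 9 14 5)(4 6)|=14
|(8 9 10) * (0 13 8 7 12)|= |(0 13 8 9 10 7 12)|= 7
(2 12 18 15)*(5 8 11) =(2 12 18 15)(5 8 11) =[0, 1, 12, 3, 4, 8, 6, 7, 11, 9, 10, 5, 18, 13, 14, 2, 16, 17, 15]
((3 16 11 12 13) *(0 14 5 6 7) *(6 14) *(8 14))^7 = [6, 1, 2, 11, 4, 8, 7, 0, 14, 9, 10, 13, 3, 16, 5, 15, 12] = (0 6 7)(3 11 13 16 12)(5 8 14)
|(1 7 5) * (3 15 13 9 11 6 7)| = 9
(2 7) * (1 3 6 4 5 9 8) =(1 3 6 4 5 9 8)(2 7) =[0, 3, 7, 6, 5, 9, 4, 2, 1, 8]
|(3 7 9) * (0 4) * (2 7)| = 4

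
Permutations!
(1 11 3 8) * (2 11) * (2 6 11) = (1 6 11 3 8) = [0, 6, 2, 8, 4, 5, 11, 7, 1, 9, 10, 3]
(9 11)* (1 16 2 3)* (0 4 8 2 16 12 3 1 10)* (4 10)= (16)(0 10)(1 12 3 4 8 2)(9 11)= [10, 12, 1, 4, 8, 5, 6, 7, 2, 11, 0, 9, 3, 13, 14, 15, 16]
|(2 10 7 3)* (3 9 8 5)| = 7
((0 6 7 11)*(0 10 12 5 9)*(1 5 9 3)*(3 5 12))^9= [0, 1, 2, 3, 4, 5, 6, 7, 8, 9, 10, 11, 12]= (12)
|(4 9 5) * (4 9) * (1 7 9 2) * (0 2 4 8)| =|(0 2 1 7 9 5 4 8)| =8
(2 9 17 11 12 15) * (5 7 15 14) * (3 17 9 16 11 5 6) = [0, 1, 16, 17, 4, 7, 3, 15, 8, 9, 10, 12, 14, 13, 6, 2, 11, 5] = (2 16 11 12 14 6 3 17 5 7 15)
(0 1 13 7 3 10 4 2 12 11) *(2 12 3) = (0 1 13 7 2 3 10 4 12 11) = [1, 13, 3, 10, 12, 5, 6, 2, 8, 9, 4, 0, 11, 7]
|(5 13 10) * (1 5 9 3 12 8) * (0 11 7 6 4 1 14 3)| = 20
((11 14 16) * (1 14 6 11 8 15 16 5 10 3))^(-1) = (1 3 10 5 14)(6 11)(8 16 15) = [0, 3, 2, 10, 4, 14, 11, 7, 16, 9, 5, 6, 12, 13, 1, 8, 15]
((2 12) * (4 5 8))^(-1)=(2 12)(4 8 5)=[0, 1, 12, 3, 8, 4, 6, 7, 5, 9, 10, 11, 2]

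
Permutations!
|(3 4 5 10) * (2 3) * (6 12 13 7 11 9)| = 30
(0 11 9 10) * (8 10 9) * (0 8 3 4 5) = (0 11 3 4 5)(8 10) = [11, 1, 2, 4, 5, 0, 6, 7, 10, 9, 8, 3]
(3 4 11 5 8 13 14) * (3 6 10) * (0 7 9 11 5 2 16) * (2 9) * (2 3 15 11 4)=(0 7 3 2 16)(4 5 8 13 14 6 10 15 11 9)=[7, 1, 16, 2, 5, 8, 10, 3, 13, 4, 15, 9, 12, 14, 6, 11, 0]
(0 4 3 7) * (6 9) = (0 4 3 7)(6 9) = [4, 1, 2, 7, 3, 5, 9, 0, 8, 6]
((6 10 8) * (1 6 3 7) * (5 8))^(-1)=(1 7 3 8 5 10 6)=[0, 7, 2, 8, 4, 10, 1, 3, 5, 9, 6]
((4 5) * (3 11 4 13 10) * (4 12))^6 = (3 10 13 5 4 12 11) = [0, 1, 2, 10, 12, 4, 6, 7, 8, 9, 13, 3, 11, 5]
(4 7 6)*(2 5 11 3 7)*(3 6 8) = (2 5 11 6 4)(3 7 8) = [0, 1, 5, 7, 2, 11, 4, 8, 3, 9, 10, 6]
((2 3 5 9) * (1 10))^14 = (10)(2 5)(3 9) = [0, 1, 5, 9, 4, 2, 6, 7, 8, 3, 10]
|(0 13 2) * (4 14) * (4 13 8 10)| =7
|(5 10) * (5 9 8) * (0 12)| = 4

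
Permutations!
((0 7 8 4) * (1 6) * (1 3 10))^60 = (10) = [0, 1, 2, 3, 4, 5, 6, 7, 8, 9, 10]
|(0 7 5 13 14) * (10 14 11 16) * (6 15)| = 8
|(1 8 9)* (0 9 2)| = 5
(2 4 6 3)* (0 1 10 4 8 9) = (0 1 10 4 6 3 2 8 9) = [1, 10, 8, 2, 6, 5, 3, 7, 9, 0, 4]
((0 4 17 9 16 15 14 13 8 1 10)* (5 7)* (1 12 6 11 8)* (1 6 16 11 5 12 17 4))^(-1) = [10, 0, 2, 3, 4, 6, 13, 5, 11, 17, 1, 9, 7, 14, 15, 16, 12, 8] = (0 10 1)(5 6 13 14 15 16 12 7)(8 11 9 17)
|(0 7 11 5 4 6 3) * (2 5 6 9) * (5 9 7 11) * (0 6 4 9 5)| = 12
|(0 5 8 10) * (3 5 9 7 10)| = 12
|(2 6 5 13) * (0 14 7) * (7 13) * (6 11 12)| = 9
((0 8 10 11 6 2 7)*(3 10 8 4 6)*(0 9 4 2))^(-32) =[4, 1, 6, 10, 7, 5, 9, 0, 8, 2, 11, 3] =(0 4 7)(2 6 9)(3 10 11)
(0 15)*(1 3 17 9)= [15, 3, 2, 17, 4, 5, 6, 7, 8, 1, 10, 11, 12, 13, 14, 0, 16, 9]= (0 15)(1 3 17 9)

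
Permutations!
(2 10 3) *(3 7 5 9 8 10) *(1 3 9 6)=[0, 3, 9, 2, 4, 6, 1, 5, 10, 8, 7]=(1 3 2 9 8 10 7 5 6)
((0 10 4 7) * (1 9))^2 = (0 4)(7 10) = [4, 1, 2, 3, 0, 5, 6, 10, 8, 9, 7]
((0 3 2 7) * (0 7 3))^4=(7)=[0, 1, 2, 3, 4, 5, 6, 7]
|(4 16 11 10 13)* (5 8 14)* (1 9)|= 30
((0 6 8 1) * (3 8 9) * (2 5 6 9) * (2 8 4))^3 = (0 4 6)(1 3 5)(2 8 9) = [4, 3, 8, 5, 6, 1, 0, 7, 9, 2]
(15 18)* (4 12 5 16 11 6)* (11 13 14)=[0, 1, 2, 3, 12, 16, 4, 7, 8, 9, 10, 6, 5, 14, 11, 18, 13, 17, 15]=(4 12 5 16 13 14 11 6)(15 18)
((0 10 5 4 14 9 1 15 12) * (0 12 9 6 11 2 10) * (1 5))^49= (1 10 2 11 6 14 4 5 9 15)= [0, 10, 11, 3, 5, 9, 14, 7, 8, 15, 2, 6, 12, 13, 4, 1]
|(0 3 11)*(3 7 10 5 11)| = |(0 7 10 5 11)| = 5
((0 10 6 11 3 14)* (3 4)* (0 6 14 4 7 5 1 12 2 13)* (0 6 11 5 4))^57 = (0 10 14 11 7 4 3)(1 13)(2 5)(6 12) = [10, 13, 5, 0, 3, 2, 12, 4, 8, 9, 14, 7, 6, 1, 11]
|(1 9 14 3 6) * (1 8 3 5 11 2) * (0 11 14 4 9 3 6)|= 10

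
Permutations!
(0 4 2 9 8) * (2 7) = [4, 1, 9, 3, 7, 5, 6, 2, 0, 8] = (0 4 7 2 9 8)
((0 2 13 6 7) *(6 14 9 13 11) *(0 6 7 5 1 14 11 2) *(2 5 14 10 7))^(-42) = (1 2 13 14 7)(5 11 9 6 10) = [0, 2, 13, 3, 4, 11, 10, 1, 8, 6, 5, 9, 12, 14, 7]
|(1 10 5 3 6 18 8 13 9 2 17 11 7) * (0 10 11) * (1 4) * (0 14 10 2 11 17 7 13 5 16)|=45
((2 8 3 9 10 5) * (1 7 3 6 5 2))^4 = (1 10 5 9 6 3 8 7 2) = [0, 10, 1, 8, 4, 9, 3, 2, 7, 6, 5]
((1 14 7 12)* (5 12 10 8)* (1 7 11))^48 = [0, 1, 2, 3, 4, 10, 6, 5, 7, 9, 12, 11, 8, 13, 14] = (14)(5 10 12 8 7)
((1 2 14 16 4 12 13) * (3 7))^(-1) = (1 13 12 4 16 14 2)(3 7) = [0, 13, 1, 7, 16, 5, 6, 3, 8, 9, 10, 11, 4, 12, 2, 15, 14]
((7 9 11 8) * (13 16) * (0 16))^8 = (0 13 16) = [13, 1, 2, 3, 4, 5, 6, 7, 8, 9, 10, 11, 12, 16, 14, 15, 0]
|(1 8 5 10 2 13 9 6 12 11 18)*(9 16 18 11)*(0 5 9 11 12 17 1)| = 70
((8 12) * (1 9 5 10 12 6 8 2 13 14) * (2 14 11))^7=(1 9 5 10 12 14)(2 13 11)(6 8)=[0, 9, 13, 3, 4, 10, 8, 7, 6, 5, 12, 2, 14, 11, 1]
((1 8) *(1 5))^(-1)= (1 5 8)= [0, 5, 2, 3, 4, 8, 6, 7, 1]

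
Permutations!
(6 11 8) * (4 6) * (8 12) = (4 6 11 12 8) = [0, 1, 2, 3, 6, 5, 11, 7, 4, 9, 10, 12, 8]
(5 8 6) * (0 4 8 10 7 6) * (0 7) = (0 4 8 7 6 5 10) = [4, 1, 2, 3, 8, 10, 5, 6, 7, 9, 0]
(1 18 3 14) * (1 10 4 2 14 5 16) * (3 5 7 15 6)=(1 18 5 16)(2 14 10 4)(3 7 15 6)=[0, 18, 14, 7, 2, 16, 3, 15, 8, 9, 4, 11, 12, 13, 10, 6, 1, 17, 5]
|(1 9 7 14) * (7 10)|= |(1 9 10 7 14)|= 5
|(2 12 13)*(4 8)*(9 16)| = |(2 12 13)(4 8)(9 16)| = 6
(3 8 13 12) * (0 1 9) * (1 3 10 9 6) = (0 3 8 13 12 10 9)(1 6) = [3, 6, 2, 8, 4, 5, 1, 7, 13, 0, 9, 11, 10, 12]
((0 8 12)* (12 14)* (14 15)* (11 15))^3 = (0 15)(8 14)(11 12) = [15, 1, 2, 3, 4, 5, 6, 7, 14, 9, 10, 12, 11, 13, 8, 0]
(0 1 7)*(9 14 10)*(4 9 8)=(0 1 7)(4 9 14 10 8)=[1, 7, 2, 3, 9, 5, 6, 0, 4, 14, 8, 11, 12, 13, 10]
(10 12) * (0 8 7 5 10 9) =(0 8 7 5 10 12 9) =[8, 1, 2, 3, 4, 10, 6, 5, 7, 0, 12, 11, 9]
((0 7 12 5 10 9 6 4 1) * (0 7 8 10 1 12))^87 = [5, 4, 2, 3, 10, 6, 8, 12, 1, 0, 7, 11, 9] = (0 5 6 8 1 4 10 7 12 9)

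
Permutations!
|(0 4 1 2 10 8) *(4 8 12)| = |(0 8)(1 2 10 12 4)| = 10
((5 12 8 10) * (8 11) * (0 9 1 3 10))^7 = (0 11 5 3 9 8 12 10 1) = [11, 0, 2, 9, 4, 3, 6, 7, 12, 8, 1, 5, 10]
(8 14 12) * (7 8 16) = [0, 1, 2, 3, 4, 5, 6, 8, 14, 9, 10, 11, 16, 13, 12, 15, 7] = (7 8 14 12 16)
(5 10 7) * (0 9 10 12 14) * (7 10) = [9, 1, 2, 3, 4, 12, 6, 5, 8, 7, 10, 11, 14, 13, 0] = (0 9 7 5 12 14)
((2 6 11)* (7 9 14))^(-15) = (14) = [0, 1, 2, 3, 4, 5, 6, 7, 8, 9, 10, 11, 12, 13, 14]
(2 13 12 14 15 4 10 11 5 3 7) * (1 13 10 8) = (1 13 12 14 15 4 8)(2 10 11 5 3 7) = [0, 13, 10, 7, 8, 3, 6, 2, 1, 9, 11, 5, 14, 12, 15, 4]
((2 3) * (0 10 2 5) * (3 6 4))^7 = (10) = [0, 1, 2, 3, 4, 5, 6, 7, 8, 9, 10]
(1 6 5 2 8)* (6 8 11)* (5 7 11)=(1 8)(2 5)(6 7 11)=[0, 8, 5, 3, 4, 2, 7, 11, 1, 9, 10, 6]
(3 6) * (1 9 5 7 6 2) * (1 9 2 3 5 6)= (1 2 9 6 5 7)= [0, 2, 9, 3, 4, 7, 5, 1, 8, 6]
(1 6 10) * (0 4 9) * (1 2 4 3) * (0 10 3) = [0, 6, 4, 1, 9, 5, 3, 7, 8, 10, 2] = (1 6 3)(2 4 9 10)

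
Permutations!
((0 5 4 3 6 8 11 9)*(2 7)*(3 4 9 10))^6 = (3 6 8 11 10) = [0, 1, 2, 6, 4, 5, 8, 7, 11, 9, 3, 10]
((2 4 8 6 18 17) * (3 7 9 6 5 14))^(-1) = [0, 1, 17, 14, 2, 8, 9, 3, 4, 7, 10, 11, 12, 13, 5, 15, 16, 18, 6] = (2 17 18 6 9 7 3 14 5 8 4)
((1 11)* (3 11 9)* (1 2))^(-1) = (1 2 11 3 9) = [0, 2, 11, 9, 4, 5, 6, 7, 8, 1, 10, 3]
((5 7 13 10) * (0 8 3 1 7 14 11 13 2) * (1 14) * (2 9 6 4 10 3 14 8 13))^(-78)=[2, 5, 11, 13, 6, 10, 9, 1, 3, 7, 4, 14, 12, 0, 8]=(0 2 11 14 8 3 13)(1 5 10 4 6 9 7)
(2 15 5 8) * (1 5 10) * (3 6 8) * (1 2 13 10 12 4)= (1 5 3 6 8 13 10 2 15 12 4)= [0, 5, 15, 6, 1, 3, 8, 7, 13, 9, 2, 11, 4, 10, 14, 12]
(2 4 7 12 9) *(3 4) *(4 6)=(2 3 6 4 7 12 9)=[0, 1, 3, 6, 7, 5, 4, 12, 8, 2, 10, 11, 9]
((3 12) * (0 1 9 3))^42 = (0 9 12 1 3) = [9, 3, 2, 0, 4, 5, 6, 7, 8, 12, 10, 11, 1]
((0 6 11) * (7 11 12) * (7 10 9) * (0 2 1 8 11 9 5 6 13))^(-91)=(0 13)(1 8 11 2)(5 6 12 10)(7 9)=[13, 8, 1, 3, 4, 6, 12, 9, 11, 7, 5, 2, 10, 0]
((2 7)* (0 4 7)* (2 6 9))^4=(0 9 7)(2 6 4)=[9, 1, 6, 3, 2, 5, 4, 0, 8, 7]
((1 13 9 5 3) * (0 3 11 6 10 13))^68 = [1, 3, 2, 0, 4, 6, 13, 7, 8, 11, 9, 10, 12, 5] = (0 1 3)(5 6 13)(9 11 10)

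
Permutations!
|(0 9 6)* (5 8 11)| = |(0 9 6)(5 8 11)| = 3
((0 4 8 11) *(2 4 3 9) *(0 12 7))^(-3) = (0 11 2)(3 12 4)(7 8 9) = [11, 1, 0, 12, 3, 5, 6, 8, 9, 7, 10, 2, 4]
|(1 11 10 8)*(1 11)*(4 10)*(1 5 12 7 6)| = |(1 5 12 7 6)(4 10 8 11)| = 20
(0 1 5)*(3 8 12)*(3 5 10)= (0 1 10 3 8 12 5)= [1, 10, 2, 8, 4, 0, 6, 7, 12, 9, 3, 11, 5]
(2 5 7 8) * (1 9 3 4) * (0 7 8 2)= (0 7 2 5 8)(1 9 3 4)= [7, 9, 5, 4, 1, 8, 6, 2, 0, 3]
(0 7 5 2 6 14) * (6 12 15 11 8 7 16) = (0 16 6 14)(2 12 15 11 8 7 5) = [16, 1, 12, 3, 4, 2, 14, 5, 7, 9, 10, 8, 15, 13, 0, 11, 6]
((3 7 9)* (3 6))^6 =[0, 1, 2, 9, 4, 5, 7, 6, 8, 3] =(3 9)(6 7)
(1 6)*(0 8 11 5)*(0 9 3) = [8, 6, 2, 0, 4, 9, 1, 7, 11, 3, 10, 5] = (0 8 11 5 9 3)(1 6)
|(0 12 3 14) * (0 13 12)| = |(3 14 13 12)| = 4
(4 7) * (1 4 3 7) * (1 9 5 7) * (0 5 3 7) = (0 5)(1 4 9 3) = [5, 4, 2, 1, 9, 0, 6, 7, 8, 3]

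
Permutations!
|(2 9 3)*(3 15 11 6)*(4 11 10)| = 8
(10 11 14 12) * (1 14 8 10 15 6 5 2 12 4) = (1 14 4)(2 12 15 6 5)(8 10 11) = [0, 14, 12, 3, 1, 2, 5, 7, 10, 9, 11, 8, 15, 13, 4, 6]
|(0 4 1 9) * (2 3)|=4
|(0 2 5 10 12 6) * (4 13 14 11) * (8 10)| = |(0 2 5 8 10 12 6)(4 13 14 11)| = 28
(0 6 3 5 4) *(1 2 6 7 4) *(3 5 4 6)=(0 7 6 5 1 2 3 4)=[7, 2, 3, 4, 0, 1, 5, 6]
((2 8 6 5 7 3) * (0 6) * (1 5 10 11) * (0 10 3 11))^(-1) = (0 10 8 2 3 6)(1 11 7 5) = [10, 11, 3, 6, 4, 1, 0, 5, 2, 9, 8, 7]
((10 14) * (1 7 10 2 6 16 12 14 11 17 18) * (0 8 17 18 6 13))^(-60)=(18)(0 6 14)(2 8 16)(12 13 17)=[6, 1, 8, 3, 4, 5, 14, 7, 16, 9, 10, 11, 13, 17, 0, 15, 2, 12, 18]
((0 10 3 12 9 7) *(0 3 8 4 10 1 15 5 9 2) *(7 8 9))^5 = (0 3 15 2 7 1 12 5)(4 10 9 8) = [3, 12, 7, 15, 10, 0, 6, 1, 4, 8, 9, 11, 5, 13, 14, 2]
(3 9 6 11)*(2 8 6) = (2 8 6 11 3 9) = [0, 1, 8, 9, 4, 5, 11, 7, 6, 2, 10, 3]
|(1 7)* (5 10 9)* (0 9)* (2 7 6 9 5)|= 15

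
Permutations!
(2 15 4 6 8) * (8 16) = (2 15 4 6 16 8) = [0, 1, 15, 3, 6, 5, 16, 7, 2, 9, 10, 11, 12, 13, 14, 4, 8]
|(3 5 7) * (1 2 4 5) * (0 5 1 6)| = |(0 5 7 3 6)(1 2 4)| = 15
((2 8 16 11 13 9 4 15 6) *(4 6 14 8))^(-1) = (2 6 9 13 11 16 8 14 15 4) = [0, 1, 6, 3, 2, 5, 9, 7, 14, 13, 10, 16, 12, 11, 15, 4, 8]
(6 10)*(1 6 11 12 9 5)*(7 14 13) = (1 6 10 11 12 9 5)(7 14 13) = [0, 6, 2, 3, 4, 1, 10, 14, 8, 5, 11, 12, 9, 7, 13]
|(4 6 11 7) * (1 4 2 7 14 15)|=|(1 4 6 11 14 15)(2 7)|=6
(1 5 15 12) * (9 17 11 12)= (1 5 15 9 17 11 12)= [0, 5, 2, 3, 4, 15, 6, 7, 8, 17, 10, 12, 1, 13, 14, 9, 16, 11]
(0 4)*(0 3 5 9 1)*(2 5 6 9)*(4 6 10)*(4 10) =[6, 0, 5, 4, 3, 2, 9, 7, 8, 1, 10] =(10)(0 6 9 1)(2 5)(3 4)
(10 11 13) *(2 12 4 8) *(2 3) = [0, 1, 12, 2, 8, 5, 6, 7, 3, 9, 11, 13, 4, 10] = (2 12 4 8 3)(10 11 13)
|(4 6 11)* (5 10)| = 6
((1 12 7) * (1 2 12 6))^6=(12)=[0, 1, 2, 3, 4, 5, 6, 7, 8, 9, 10, 11, 12]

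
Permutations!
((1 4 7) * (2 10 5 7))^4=(1 5 2)(4 7 10)=[0, 5, 1, 3, 7, 2, 6, 10, 8, 9, 4]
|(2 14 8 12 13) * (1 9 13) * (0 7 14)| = 9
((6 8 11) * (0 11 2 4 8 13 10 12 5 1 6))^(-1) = (0 11)(1 5 12 10 13 6)(2 8 4) = [11, 5, 8, 3, 2, 12, 1, 7, 4, 9, 13, 0, 10, 6]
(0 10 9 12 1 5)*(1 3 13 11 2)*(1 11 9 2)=[10, 5, 11, 13, 4, 0, 6, 7, 8, 12, 2, 1, 3, 9]=(0 10 2 11 1 5)(3 13 9 12)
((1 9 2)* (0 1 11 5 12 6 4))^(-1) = (0 4 6 12 5 11 2 9 1) = [4, 0, 9, 3, 6, 11, 12, 7, 8, 1, 10, 2, 5]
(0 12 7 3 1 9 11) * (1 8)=[12, 9, 2, 8, 4, 5, 6, 3, 1, 11, 10, 0, 7]=(0 12 7 3 8 1 9 11)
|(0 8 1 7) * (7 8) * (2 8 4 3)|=10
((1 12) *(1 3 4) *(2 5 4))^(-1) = [0, 4, 3, 12, 5, 2, 6, 7, 8, 9, 10, 11, 1] = (1 4 5 2 3 12)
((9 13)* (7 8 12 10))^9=(7 8 12 10)(9 13)=[0, 1, 2, 3, 4, 5, 6, 8, 12, 13, 7, 11, 10, 9]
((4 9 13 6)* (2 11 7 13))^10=(2 13 9 7 4 11 6)=[0, 1, 13, 3, 11, 5, 2, 4, 8, 7, 10, 6, 12, 9]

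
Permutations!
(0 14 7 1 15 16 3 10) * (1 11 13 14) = (0 1 15 16 3 10)(7 11 13 14) = [1, 15, 2, 10, 4, 5, 6, 11, 8, 9, 0, 13, 12, 14, 7, 16, 3]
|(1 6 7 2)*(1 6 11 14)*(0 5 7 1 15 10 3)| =|(0 5 7 2 6 1 11 14 15 10 3)| =11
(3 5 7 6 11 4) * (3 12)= (3 5 7 6 11 4 12)= [0, 1, 2, 5, 12, 7, 11, 6, 8, 9, 10, 4, 3]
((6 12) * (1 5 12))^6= (1 12)(5 6)= [0, 12, 2, 3, 4, 6, 5, 7, 8, 9, 10, 11, 1]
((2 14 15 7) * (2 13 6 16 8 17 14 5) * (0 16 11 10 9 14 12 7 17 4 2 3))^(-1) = (0 3 5 2 4 8 16)(6 13 7 12 17 15 14 9 10 11) = [3, 1, 4, 5, 8, 2, 13, 12, 16, 10, 11, 6, 17, 7, 9, 14, 0, 15]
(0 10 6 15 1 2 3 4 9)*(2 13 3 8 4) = (0 10 6 15 1 13 3 2 8 4 9) = [10, 13, 8, 2, 9, 5, 15, 7, 4, 0, 6, 11, 12, 3, 14, 1]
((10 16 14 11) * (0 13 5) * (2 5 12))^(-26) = (0 5 2 12 13)(10 14)(11 16) = [5, 1, 12, 3, 4, 2, 6, 7, 8, 9, 14, 16, 13, 0, 10, 15, 11]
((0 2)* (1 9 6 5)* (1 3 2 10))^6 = (0 3 6 1)(2 5 9 10) = [3, 0, 5, 6, 4, 9, 1, 7, 8, 10, 2]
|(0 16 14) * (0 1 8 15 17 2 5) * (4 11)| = 18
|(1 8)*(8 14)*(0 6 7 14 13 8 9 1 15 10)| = 10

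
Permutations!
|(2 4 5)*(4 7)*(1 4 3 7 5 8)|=6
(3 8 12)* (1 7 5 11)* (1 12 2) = [0, 7, 1, 8, 4, 11, 6, 5, 2, 9, 10, 12, 3] = (1 7 5 11 12 3 8 2)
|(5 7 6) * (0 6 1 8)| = |(0 6 5 7 1 8)| = 6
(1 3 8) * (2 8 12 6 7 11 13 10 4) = (1 3 12 6 7 11 13 10 4 2 8) = [0, 3, 8, 12, 2, 5, 7, 11, 1, 9, 4, 13, 6, 10]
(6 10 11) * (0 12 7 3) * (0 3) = (0 12 7)(6 10 11) = [12, 1, 2, 3, 4, 5, 10, 0, 8, 9, 11, 6, 7]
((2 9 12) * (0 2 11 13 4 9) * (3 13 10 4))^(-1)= [2, 1, 0, 13, 10, 5, 6, 7, 8, 4, 11, 12, 9, 3]= (0 2)(3 13)(4 10 11 12 9)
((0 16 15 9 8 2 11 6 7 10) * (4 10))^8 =(0 7 2 15 10 6 8 16 4 11 9) =[7, 1, 15, 3, 11, 5, 8, 2, 16, 0, 6, 9, 12, 13, 14, 10, 4]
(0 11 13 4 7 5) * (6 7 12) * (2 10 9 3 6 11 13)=(0 13 4 12 11 2 10 9 3 6 7 5)=[13, 1, 10, 6, 12, 0, 7, 5, 8, 3, 9, 2, 11, 4]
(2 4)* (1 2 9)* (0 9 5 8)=[9, 2, 4, 3, 5, 8, 6, 7, 0, 1]=(0 9 1 2 4 5 8)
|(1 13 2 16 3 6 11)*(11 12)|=|(1 13 2 16 3 6 12 11)|=8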